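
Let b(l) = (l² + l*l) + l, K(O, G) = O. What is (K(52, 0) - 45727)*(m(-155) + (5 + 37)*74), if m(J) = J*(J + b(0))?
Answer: -1239299775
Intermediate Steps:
b(l) = l + 2*l² (b(l) = (l² + l²) + l = 2*l² + l = l + 2*l²)
m(J) = J² (m(J) = J*(J + 0*(1 + 2*0)) = J*(J + 0*(1 + 0)) = J*(J + 0*1) = J*(J + 0) = J*J = J²)
(K(52, 0) - 45727)*(m(-155) + (5 + 37)*74) = (52 - 45727)*((-155)² + (5 + 37)*74) = -45675*(24025 + 42*74) = -45675*(24025 + 3108) = -45675*27133 = -1239299775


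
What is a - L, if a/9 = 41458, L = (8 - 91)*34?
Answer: 375944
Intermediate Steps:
L = -2822 (L = -83*34 = -2822)
a = 373122 (a = 9*41458 = 373122)
a - L = 373122 - 1*(-2822) = 373122 + 2822 = 375944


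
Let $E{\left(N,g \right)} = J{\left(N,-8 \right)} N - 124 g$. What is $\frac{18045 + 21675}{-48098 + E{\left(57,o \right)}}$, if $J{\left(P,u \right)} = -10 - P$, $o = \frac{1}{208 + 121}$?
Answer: $- \frac{13067880}{17080817} \approx -0.76506$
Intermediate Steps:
$o = \frac{1}{329} \approx 0.0030395$
$E{\left(N,g \right)} = - 124 g + N \left(-10 - N\right)$ ($E{\left(N,g \right)} = \left(-10 - N\right) N - 124 g = N \left(-10 - N\right) - 124 g = - 124 g + N \left(-10 - N\right)$)
$\frac{18045 + 21675}{-48098 + E{\left(57,o \right)}} = \frac{18045 + 21675}{-48098 - \left(\frac{124}{329} + 57 \left(10 + 57\right)\right)} = \frac{39720}{-48098 - \left(\frac{124}{329} + 57 \cdot 67\right)} = \frac{39720}{-48098 - \frac{1256575}{329}} = \frac{39720}{- \frac{17080817}{329}} = 39720 \left(- \frac{329}{17080817}\right) = - \frac{13067880}{17080817}$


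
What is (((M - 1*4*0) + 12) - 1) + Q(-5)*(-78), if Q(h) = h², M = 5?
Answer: -1934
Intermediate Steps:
(((M - 1*4*0) + 12) - 1) + Q(-5)*(-78) = (((5 - 1*4*0) + 12) - 1) + (-5)²*(-78) = (((5 - 4*0) + 12) - 1) + 25*(-78) = (((5 - 1*0) + 12) - 1) - 1950 = (((5 + 0) + 12) - 1) - 1950 = ((5 + 12) - 1) - 1950 = (17 - 1) - 1950 = 16 - 1950 = -1934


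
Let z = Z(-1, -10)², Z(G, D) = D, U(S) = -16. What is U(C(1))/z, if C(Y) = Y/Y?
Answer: -4/25 ≈ -0.16000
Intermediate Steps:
C(Y) = 1
z = 100 (z = (-10)² = 100)
U(C(1))/z = -16/100 = -16*1/100 = -4/25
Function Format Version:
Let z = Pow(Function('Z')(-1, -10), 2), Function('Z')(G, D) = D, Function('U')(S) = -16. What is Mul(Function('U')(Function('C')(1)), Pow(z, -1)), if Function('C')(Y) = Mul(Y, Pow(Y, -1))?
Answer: Rational(-4, 25) ≈ -0.16000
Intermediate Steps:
Function('C')(Y) = 1
z = 100 (z = Pow(-10, 2) = 100)
Mul(Function('U')(Function('C')(1)), Pow(z, -1)) = Mul(-16, Pow(100, -1)) = Mul(-16, Rational(1, 100)) = Rational(-4, 25)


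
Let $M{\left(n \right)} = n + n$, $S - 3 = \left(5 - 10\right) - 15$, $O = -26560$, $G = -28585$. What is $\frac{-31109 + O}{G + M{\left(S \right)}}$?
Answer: $\frac{57669}{28619} \approx 2.0151$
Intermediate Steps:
$S = -17$ ($S = 3 + \left(\left(5 - 10\right) - 15\right) = 3 - 20 = -17$)
$M{\left(n \right)} = 2 n$
$\frac{-31109 + O}{G + M{\left(S \right)}} = \frac{-31109 - 26560}{-28585 + 2 \left(-17\right)} = - \frac{57669}{-28585 - 34} = - \frac{57669}{-28619} = \left(-57669\right) \left(- \frac{1}{28619}\right) = \frac{57669}{28619}$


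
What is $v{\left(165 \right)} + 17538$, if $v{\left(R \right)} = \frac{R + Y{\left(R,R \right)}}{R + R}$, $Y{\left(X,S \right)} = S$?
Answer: $17539$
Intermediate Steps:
$v{\left(R \right)} = 1$ ($v{\left(R \right)} = \frac{R + R}{R + R} = \frac{2 R}{2 R} = 2 R \frac{1}{2 R} = 1$)
$v{\left(165 \right)} + 17538 = 1 + 17538 = 17539$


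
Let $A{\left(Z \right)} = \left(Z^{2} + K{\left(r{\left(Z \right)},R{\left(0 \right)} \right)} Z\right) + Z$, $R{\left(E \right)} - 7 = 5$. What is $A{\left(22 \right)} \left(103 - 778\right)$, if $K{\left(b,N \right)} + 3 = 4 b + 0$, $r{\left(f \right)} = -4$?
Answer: $-59400$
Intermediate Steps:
$R{\left(E \right)} = 12$ ($R{\left(E \right)} = 7 + 5 = 12$)
$K{\left(b,N \right)} = -3 + 4 b$ ($K{\left(b,N \right)} = -3 + \left(4 b + 0\right) = -3 + 4 b$)
$A{\left(Z \right)} = Z^{2} - 18 Z$ ($A{\left(Z \right)} = \left(Z^{2} + \left(-3 + 4 \left(-4\right)\right) Z\right) + Z = \left(Z^{2} + \left(-3 - 16\right) Z\right) + Z = \left(Z^{2} - 19 Z\right) + Z = Z^{2} - 18 Z$)
$A{\left(22 \right)} \left(103 - 778\right) = 22 \left(-18 + 22\right) \left(103 - 778\right) = 22 \cdot 4 \left(-675\right) = 88 \left(-675\right) = -59400$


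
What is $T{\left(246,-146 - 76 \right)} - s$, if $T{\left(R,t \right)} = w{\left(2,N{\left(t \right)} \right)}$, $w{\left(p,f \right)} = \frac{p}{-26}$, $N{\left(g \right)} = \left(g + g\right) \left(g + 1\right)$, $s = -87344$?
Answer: $\frac{1135471}{13} \approx 87344.0$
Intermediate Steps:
$N{\left(g \right)} = 2 g \left(1 + g\right)$
$w{\left(p,f \right)} = - \frac{p}{26}$ ($w{\left(p,f \right)} = p \left(- \frac{1}{26}\right) = - \frac{p}{26}$)
$T{\left(R,t \right)} = - \frac{1}{13}$ ($T{\left(R,t \right)} = \left(- \frac{1}{26}\right) 2 = - \frac{1}{13}$)
$T{\left(246,-146 - 76 \right)} - s = - \frac{1}{13} - -87344 = - \frac{1}{13} + 87344 = \frac{1135471}{13}$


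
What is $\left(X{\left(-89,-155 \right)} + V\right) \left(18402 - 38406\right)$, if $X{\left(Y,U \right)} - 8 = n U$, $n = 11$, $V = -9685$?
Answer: $227685528$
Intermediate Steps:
$X{\left(Y,U \right)} = 8 + 11 U$
$\left(X{\left(-89,-155 \right)} + V\right) \left(18402 - 38406\right) = \left(\left(8 + 11 \left(-155\right)\right) - 9685\right) \left(18402 - 38406\right) = \left(\left(8 - 1705\right) - 9685\right) \left(-20004\right) = \left(-1697 - 9685\right) \left(-20004\right) = \left(-11382\right) \left(-20004\right) = 227685528$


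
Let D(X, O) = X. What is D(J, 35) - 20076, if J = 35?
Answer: -20041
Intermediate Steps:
D(J, 35) - 20076 = 35 - 20076 = -20041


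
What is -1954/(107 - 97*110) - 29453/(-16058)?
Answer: 6989579/3461646 ≈ 2.0191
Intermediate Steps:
-1954/(107 - 97*110) - 29453/(-16058) = -1954/(107 - 10670) - 29453*(-1/16058) = -1954/(-10563) + 29453/16058 = -1954*(-1/10563) + 29453/16058 = 1954/10563 + 29453/16058 = 6989579/3461646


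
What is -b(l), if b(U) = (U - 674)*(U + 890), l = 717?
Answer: -69101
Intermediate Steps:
b(U) = (-674 + U)*(890 + U)
-b(l) = -(-599860 + 717² + 216*717) = -(-599860 + 514089 + 154872) = -1*69101 = -69101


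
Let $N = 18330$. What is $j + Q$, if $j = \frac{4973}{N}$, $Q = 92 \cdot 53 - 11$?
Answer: $\frac{89180423}{18330} \approx 4865.3$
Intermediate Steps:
$Q = 4865$ ($Q = 4876 - 11 = 4865$)
$j = \frac{4973}{18330} \approx 0.2713$
$j + Q = \frac{4973}{18330} + 4865 = \frac{89180423}{18330}$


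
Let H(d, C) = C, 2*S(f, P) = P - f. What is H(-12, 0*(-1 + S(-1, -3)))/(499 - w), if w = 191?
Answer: 0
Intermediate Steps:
S(f, P) = P/2 - f/2 (S(f, P) = (P - f)/2 = P/2 - f/2)
H(-12, 0*(-1 + S(-1, -3)))/(499 - w) = (0*(-1 + ((½)*(-3) - ½*(-1))))/(499 - 1*191) = (0*(-1 + (-3/2 + ½)))/(499 - 191) = (0*(-1 - 1))/308 = (0*(-2))*(1/308) = 0*(1/308) = 0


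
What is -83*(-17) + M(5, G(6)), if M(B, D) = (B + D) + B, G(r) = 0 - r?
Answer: 1415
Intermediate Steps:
G(r) = -r
M(B, D) = D + 2*B
-83*(-17) + M(5, G(6)) = -83*(-17) + (-1*6 + 2*5) = 1411 + (-6 + 10) = 1411 + 4 = 1415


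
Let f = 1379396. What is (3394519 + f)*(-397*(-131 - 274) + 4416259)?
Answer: 21850419007260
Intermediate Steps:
(3394519 + f)*(-397*(-131 - 274) + 4416259) = (3394519 + 1379396)*(-397*(-131 - 274) + 4416259) = 4773915*(-397*(-405) + 4416259) = 4773915*(160785 + 4416259) = 4773915*4577044 = 21850419007260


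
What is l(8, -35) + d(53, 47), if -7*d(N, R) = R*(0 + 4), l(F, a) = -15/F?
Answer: -1609/56 ≈ -28.732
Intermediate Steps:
d(N, R) = -4*R/7 (d(N, R) = -R*(0 + 4)/7 = -R*4/7 = -4*R/7)
l(8, -35) + d(53, 47) = -15/8 - 4/7*47 = -15*1/8 - 188/7 = -15/8 - 188/7 = -1609/56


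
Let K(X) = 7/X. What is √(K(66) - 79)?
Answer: I*√343662/66 ≈ 8.8822*I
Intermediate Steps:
√(K(66) - 79) = √(7/66 - 79) = √(-5207/66) = I*√343662/66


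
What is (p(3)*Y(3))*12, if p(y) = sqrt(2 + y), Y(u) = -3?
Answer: -36*sqrt(5) ≈ -80.498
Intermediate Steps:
(p(3)*Y(3))*12 = (sqrt(2 + 3)*(-3))*12 = (sqrt(5)*(-3))*12 = -3*sqrt(5)*12 = -36*sqrt(5)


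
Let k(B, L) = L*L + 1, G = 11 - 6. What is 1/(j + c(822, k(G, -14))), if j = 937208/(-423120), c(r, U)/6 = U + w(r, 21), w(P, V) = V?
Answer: 52890/69062969 ≈ 0.00076582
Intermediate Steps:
G = 5
k(B, L) = 1 + L² (k(B, L) = L² + 1 = 1 + L²)
c(r, U) = 126 + 6*U (c(r, U) = 6*(U + 21) = 6*(21 + U) = 126 + 6*U)
j = -117151/52890 (j = 937208*(-1/423120) = -117151/52890 ≈ -2.2150)
1/(j + c(822, k(G, -14))) = 1/(-117151/52890 + (126 + 6*(1 + (-14)²))) = 1/(-117151/52890 + (126 + 6*(1 + 196))) = 1/(-117151/52890 + (126 + 6*197)) = 1/(-117151/52890 + (126 + 1182)) = 1/(-117151/52890 + 1308) = 1/(69062969/52890) = 52890/69062969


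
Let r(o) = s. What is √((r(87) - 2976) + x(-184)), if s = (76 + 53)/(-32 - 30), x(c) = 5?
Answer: I*√11428522/62 ≈ 54.526*I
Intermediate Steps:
s = -129/62 (s = 129/(-62) = 129*(-1/62) = -129/62 ≈ -2.0806)
r(o) = -129/62
√((r(87) - 2976) + x(-184)) = √((-129/62 - 2976) + 5) = √(-184641/62 + 5) = √(-184331/62) = I*√11428522/62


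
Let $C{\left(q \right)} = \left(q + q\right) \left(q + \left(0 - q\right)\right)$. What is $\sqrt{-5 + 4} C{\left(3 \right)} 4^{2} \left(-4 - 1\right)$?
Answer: $0$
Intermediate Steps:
$C{\left(q \right)} = 0$ ($C{\left(q \right)} = 2 q \left(q - q\right) = 2 q 0 = 0$)
$\sqrt{-5 + 4} C{\left(3 \right)} 4^{2} \left(-4 - 1\right) = \sqrt{-5 + 4} \cdot 0 \cdot 4^{2} \left(-4 - 1\right) = \sqrt{-1} \cdot 0 \cdot 16 \left(-5\right) = i 0 \left(-80\right) = 0 \left(-80\right) = 0$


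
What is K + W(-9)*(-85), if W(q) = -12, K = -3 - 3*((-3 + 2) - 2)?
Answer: 1026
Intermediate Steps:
K = 6 (K = -3 - 3*(-1 - 2) = -3 - 3*(-3) = -3 + 9 = 6)
K + W(-9)*(-85) = 6 - 12*(-85) = 6 + 1020 = 1026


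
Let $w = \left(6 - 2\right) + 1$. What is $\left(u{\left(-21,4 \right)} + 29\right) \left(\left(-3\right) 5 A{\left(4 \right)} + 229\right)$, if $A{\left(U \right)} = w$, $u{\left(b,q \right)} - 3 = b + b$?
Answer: $-1540$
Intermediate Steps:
$u{\left(b,q \right)} = 3 + 2 b$ ($u{\left(b,q \right)} = 3 + \left(b + b\right) = 3 + 2 b$)
$w = 5$ ($w = 4 + 1 = 5$)
$A{\left(U \right)} = 5$
$\left(u{\left(-21,4 \right)} + 29\right) \left(\left(-3\right) 5 A{\left(4 \right)} + 229\right) = \left(\left(3 + 2 \left(-21\right)\right) + 29\right) \left(\left(-3\right) 5 \cdot 5 + 229\right) = \left(\left(3 - 42\right) + 29\right) \left(\left(-15\right) 5 + 229\right) = \left(-39 + 29\right) \left(-75 + 229\right) = \left(-10\right) 154 = -1540$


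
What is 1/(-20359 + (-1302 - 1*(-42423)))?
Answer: 1/20762 ≈ 4.8165e-5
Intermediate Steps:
1/(-20359 + (-1302 - 1*(-42423))) = 1/(-20359 + (-1302 + 42423)) = 1/(-20359 + 41121) = 1/20762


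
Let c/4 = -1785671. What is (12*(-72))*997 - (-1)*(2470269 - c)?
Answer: 8751545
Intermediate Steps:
c = -7142684 (c = 4*(-1785671) = -7142684)
(12*(-72))*997 - (-1)*(2470269 - c) = (12*(-72))*997 - (-1)*(2470269 - 1*(-7142684)) = -864*997 - (-1)*(2470269 + 7142684) = -861408 - (-1)*9612953 = -861408 - 1*(-9612953) = -861408 + 9612953 = 8751545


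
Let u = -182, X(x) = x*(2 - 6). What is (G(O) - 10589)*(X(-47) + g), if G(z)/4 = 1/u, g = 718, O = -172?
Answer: -873022506/91 ≈ -9.5936e+6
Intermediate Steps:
X(x) = -4*x (X(x) = x*(-4) = -4*x)
G(z) = -2/91 (G(z) = 4/(-182) = 4*(-1/182) = -2/91)
(G(O) - 10589)*(X(-47) + g) = (-2/91 - 10589)*(-4*(-47) + 718) = -963601*(188 + 718)/91 = -963601/91*906 = -873022506/91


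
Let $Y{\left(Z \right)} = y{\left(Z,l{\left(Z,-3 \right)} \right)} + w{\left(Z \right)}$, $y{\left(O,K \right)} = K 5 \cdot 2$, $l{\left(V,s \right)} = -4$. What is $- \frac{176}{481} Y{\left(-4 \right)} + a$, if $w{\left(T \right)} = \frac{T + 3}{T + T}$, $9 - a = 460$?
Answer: $- \frac{209913}{481} \approx -436.41$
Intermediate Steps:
$a = -451$ ($a = 9 - 460 = -451$)
$y{\left(O,K \right)} = 10 K$ ($y{\left(O,K \right)} = 5 K 2 = 10 K$)
$w{\left(T \right)} = \frac{3 + T}{2 T}$
$Y{\left(Z \right)} = -40 + \frac{3 + Z}{2 Z}$ ($Y{\left(Z \right)} = 10 \left(-4\right) + \frac{3 + Z}{2 Z} = -40 + \frac{3 + Z}{2 Z}$)
$- \frac{176}{481} Y{\left(-4 \right)} + a = - \frac{176}{481} \frac{3 - -316}{2 \left(-4\right)} - 451 = \left(-176\right) \frac{1}{481} \cdot \frac{1}{2} \left(- \frac{1}{4}\right) \left(3 + 316\right) - 451 = - \frac{176 \cdot \frac{1}{2} \left(- \frac{1}{4}\right) 319}{481} - 451 = \left(- \frac{176}{481}\right) \left(- \frac{319}{8}\right) - 451 = \frac{7018}{481} - 451 = - \frac{209913}{481}$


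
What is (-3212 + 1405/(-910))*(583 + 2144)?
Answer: -1594926855/182 ≈ -8.7633e+6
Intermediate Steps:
(-3212 + 1405/(-910))*(583 + 2144) = (-3212 + 1405*(-1/910))*2727 = (-3212 - 281/182)*2727 = -584865/182*2727 = -1594926855/182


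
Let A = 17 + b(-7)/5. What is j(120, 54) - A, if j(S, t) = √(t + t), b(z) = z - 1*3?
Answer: -15 + 6*√3 ≈ -4.6077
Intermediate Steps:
b(z) = -3 + z (b(z) = z - 3 = -3 + z)
j(S, t) = √2*√t (j(S, t) = √(2*t) = √2*√t)
A = 15 (A = 17 + (-3 - 7)/5 = 17 - 10*⅕ = 17 - 2 = 15)
j(120, 54) - A = √2*√54 - 1*15 = √2*(3*√6) - 15 = 6*√3 - 15 = -15 + 6*√3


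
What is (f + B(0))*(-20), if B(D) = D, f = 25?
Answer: -500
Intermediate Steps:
(f + B(0))*(-20) = (25 + 0)*(-20) = 25*(-20) = -500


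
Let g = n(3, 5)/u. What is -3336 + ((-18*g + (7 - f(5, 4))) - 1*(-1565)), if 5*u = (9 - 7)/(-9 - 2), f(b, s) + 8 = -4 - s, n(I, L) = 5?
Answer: 727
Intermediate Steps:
f(b, s) = -12 - s (f(b, s) = -8 + (-4 - s) = -12 - s)
u = -2/55 (u = ((9 - 7)/(-9 - 2))/5 = (2/(-11))/5 = (2*(-1/11))/5 = (⅕)*(-2/11) = -2/55 ≈ -0.036364)
g = -275/2 (g = 5/(-2/55) = 5*(-55/2) = -275/2 ≈ -137.50)
-3336 + ((-18*g + (7 - f(5, 4))) - 1*(-1565)) = -3336 + ((-18*(-275/2) + (7 - (-12 - 1*4))) - 1*(-1565)) = -3336 + ((2475 + (7 - (-12 - 4))) + 1565) = -3336 + ((2475 + (7 - 1*(-16))) + 1565) = -3336 + ((2475 + (7 + 16)) + 1565) = -3336 + ((2475 + 23) + 1565) = -3336 + (2498 + 1565) = -3336 + 4063 = 727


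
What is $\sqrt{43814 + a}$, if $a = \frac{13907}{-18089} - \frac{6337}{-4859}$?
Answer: $\frac{\sqrt{338486323860674565294}}{87894451} \approx 209.32$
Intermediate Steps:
$a = \frac{47055880}{87894451}$ ($a = 13907 \left(- \frac{1}{18089}\right) - - \frac{6337}{4859} = - \frac{13907}{18089} + \frac{6337}{4859} = \frac{47055880}{87894451} \approx 0.53537$)
$\sqrt{43814 + a} = \sqrt{43814 + \frac{47055880}{87894451}} = \sqrt{\frac{3851054531994}{87894451}} = \frac{\sqrt{338486323860674565294}}{87894451}$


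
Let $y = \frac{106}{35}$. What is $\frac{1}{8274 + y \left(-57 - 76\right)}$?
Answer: $\frac{5}{39356} \approx 0.00012705$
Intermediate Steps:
$y = \frac{106}{35}$ ($y = 106 \cdot \frac{1}{35} = \frac{106}{35} \approx 3.0286$)
$\frac{1}{8274 + y \left(-57 - 76\right)} = \frac{1}{8274 + \frac{106 \left(-57 - 76\right)}{35}} = \frac{1}{8274 + \frac{106}{35} \left(-133\right)} = \frac{1}{8274 - \frac{2014}{5}} = \frac{1}{\frac{39356}{5}} = \frac{5}{39356}$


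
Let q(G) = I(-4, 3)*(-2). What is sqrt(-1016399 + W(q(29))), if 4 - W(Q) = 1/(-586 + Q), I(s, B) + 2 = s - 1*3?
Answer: I*sqrt(81978354978)/284 ≈ 1008.2*I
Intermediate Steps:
I(s, B) = -5 + s (I(s, B) = -2 + (s - 1*3) = -2 + (s - 3) = -2 + (-3 + s) = -5 + s)
q(G) = 18 (q(G) = (-5 - 4)*(-2) = -9*(-2) = 18)
W(Q) = 4 - 1/(-586 + Q)
sqrt(-1016399 + W(q(29))) = sqrt(-1016399 + (-2345 + 4*18)/(-586 + 18)) = sqrt(-1016399 + (-2345 + 72)/(-568)) = sqrt(-1016399 - 1/568*(-2273)) = sqrt(-1016399 + 2273/568) = sqrt(-577312359/568) = I*sqrt(81978354978)/284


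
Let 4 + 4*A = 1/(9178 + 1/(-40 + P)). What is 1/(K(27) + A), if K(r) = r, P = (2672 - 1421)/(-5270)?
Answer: 7784795232/202404888083 ≈ 0.038462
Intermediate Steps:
P = -1251/5270 (P = 1251*(-1/5270) = -1251/5270 ≈ -0.23738)
A = -7784583181/7784795232 (A = -1 + 1/(4*(9178 + 1/(-40 - 1251/5270))) = -1 + 1/(4*(9178 + 1/(-212051/5270))) = -1 + 1/(4*(9178 - 5270/212051)) = -1 + 1/(4*(1946198808/212051)) = -1 + (¼)*(212051/1946198808) = -1 + 212051/7784795232 = -7784583181/7784795232 ≈ -0.99997)
1/(K(27) + A) = 1/(27 - 7784583181/7784795232) = 1/(202404888083/7784795232) = 7784795232/202404888083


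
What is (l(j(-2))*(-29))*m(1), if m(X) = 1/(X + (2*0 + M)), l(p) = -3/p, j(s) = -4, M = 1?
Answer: -87/8 ≈ -10.875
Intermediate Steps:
m(X) = 1/(1 + X) (m(X) = 1/(X + (2*0 + 1)) = 1/(X + (0 + 1)) = 1/(X + 1) = 1/(1 + X))
(l(j(-2))*(-29))*m(1) = (-3/(-4)*(-29))/(1 + 1) = (-3*(-¼)*(-29))/2 = ((¾)*(-29))*(½) = -87/4*½ = -87/8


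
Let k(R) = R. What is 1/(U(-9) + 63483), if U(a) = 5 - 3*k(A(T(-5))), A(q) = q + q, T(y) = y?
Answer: 1/63518 ≈ 1.5744e-5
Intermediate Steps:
A(q) = 2*q
U(a) = 35 (U(a) = 5 - 6*(-5) = 5 - 3*(-10) = 5 + 30 = 35)
1/(U(-9) + 63483) = 1/(35 + 63483) = 1/63518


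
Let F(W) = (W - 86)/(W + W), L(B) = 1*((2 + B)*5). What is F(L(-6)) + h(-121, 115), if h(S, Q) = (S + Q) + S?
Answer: -2487/20 ≈ -124.35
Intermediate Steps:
h(S, Q) = Q + 2*S (h(S, Q) = (Q + S) + S = Q + 2*S)
L(B) = 10 + 5*B (L(B) = 1*(10 + 5*B) = 10 + 5*B)
F(W) = (-86 + W)/(2*W) (F(W) = (-86 + W)/((2*W)) = (-86 + W)*(1/(2*W)) = (-86 + W)/(2*W))
F(L(-6)) + h(-121, 115) = (-86 + (10 + 5*(-6)))/(2*(10 + 5*(-6))) + (115 + 2*(-121)) = (-86 + (10 - 30))/(2*(10 - 30)) + (115 - 242) = (½)*(-86 - 20)/(-20) - 127 = (½)*(-1/20)*(-106) - 127 = 53/20 - 127 = -2487/20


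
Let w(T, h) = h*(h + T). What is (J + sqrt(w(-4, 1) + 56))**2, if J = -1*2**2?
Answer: (4 - sqrt(53))**2 ≈ 10.759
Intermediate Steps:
w(T, h) = h*(T + h)
J = -4 (J = -1*4 = -4)
(J + sqrt(w(-4, 1) + 56))**2 = (-4 + sqrt(1*(-4 + 1) + 56))**2 = (-4 + sqrt(1*(-3) + 56))**2 = (-4 + sqrt(-3 + 56))**2 = (-4 + sqrt(53))**2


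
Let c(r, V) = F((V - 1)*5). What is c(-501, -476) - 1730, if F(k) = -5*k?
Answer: 10195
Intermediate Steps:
c(r, V) = 25 - 25*V (c(r, V) = -5*(V - 1)*5 = -5*(-1 + V)*5 = -5*(-5 + 5*V) = 25 - 25*V)
c(-501, -476) - 1730 = (25 - 25*(-476)) - 1730 = (25 + 11900) - 1730 = 11925 - 1730 = 10195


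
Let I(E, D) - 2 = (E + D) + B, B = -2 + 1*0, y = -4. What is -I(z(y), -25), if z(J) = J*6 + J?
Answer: 53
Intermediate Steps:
B = -2 (B = -2 + 0 = -2)
z(J) = 7*J (z(J) = 6*J + J = 7*J)
I(E, D) = D + E (I(E, D) = 2 + ((E + D) - 2) = 2 + ((D + E) - 2) = 2 + (-2 + D + E) = D + E)
-I(z(y), -25) = -(-25 + 7*(-4)) = -(-25 - 28) = -1*(-53) = 53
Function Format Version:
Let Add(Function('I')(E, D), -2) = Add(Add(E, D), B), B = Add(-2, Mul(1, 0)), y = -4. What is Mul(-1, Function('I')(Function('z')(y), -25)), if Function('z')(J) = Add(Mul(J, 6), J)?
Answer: 53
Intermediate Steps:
B = -2 (B = Add(-2, 0) = -2)
Function('z')(J) = Mul(7, J) (Function('z')(J) = Add(Mul(6, J), J) = Mul(7, J))
Function('I')(E, D) = Add(D, E) (Function('I')(E, D) = Add(2, Add(Add(E, D), -2)) = Add(2, Add(Add(D, E), -2)) = Add(2, Add(-2, D, E)) = Add(D, E))
Mul(-1, Function('I')(Function('z')(y), -25)) = Mul(-1, Add(-25, Mul(7, -4))) = Mul(-1, Add(-25, -28)) = Mul(-1, -53) = 53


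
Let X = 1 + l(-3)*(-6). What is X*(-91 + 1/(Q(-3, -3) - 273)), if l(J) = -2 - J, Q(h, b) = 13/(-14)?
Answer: 348999/767 ≈ 455.02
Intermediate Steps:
Q(h, b) = -13/14 (Q(h, b) = 13*(-1/14) = -13/14)
X = -5 (X = 1 + (-2 - 1*(-3))*(-6) = 1 + (-2 + 3)*(-6) = 1 + 1*(-6) = 1 - 6 = -5)
X*(-91 + 1/(Q(-3, -3) - 273)) = -5*(-91 + 1/(-13/14 - 273)) = -5*(-91 + 1/(-3835/14)) = -5*(-91 - 14/3835) = -5*(-348999/3835) = 348999/767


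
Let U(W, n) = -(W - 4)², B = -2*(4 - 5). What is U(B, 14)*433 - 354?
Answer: -2086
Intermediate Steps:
B = 2 (B = -2*(-1) = 2)
U(W, n) = -(-4 + W)²
U(B, 14)*433 - 354 = -(-4 + 2)²*433 - 354 = -1*(-2)²*433 - 354 = -1*4*433 - 354 = -4*433 - 354 = -1732 - 354 = -2086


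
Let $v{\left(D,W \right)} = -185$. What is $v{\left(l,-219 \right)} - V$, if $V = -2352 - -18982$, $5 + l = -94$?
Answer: $-16815$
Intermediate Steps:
$l = -99$ ($l = -5 - 94 = -99$)
$V = 16630$ ($V = -2352 + 18982 = 16630$)
$v{\left(l,-219 \right)} - V = -185 - 16630 = -16815$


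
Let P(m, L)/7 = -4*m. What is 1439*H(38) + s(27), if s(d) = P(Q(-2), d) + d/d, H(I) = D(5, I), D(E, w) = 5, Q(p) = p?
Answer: 7252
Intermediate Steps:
P(m, L) = -28*m (P(m, L) = 7*(-4*m) = -28*m)
H(I) = 5
s(d) = 57 (s(d) = -28*(-2) + d/d = 56 + 1 = 57)
1439*H(38) + s(27) = 1439*5 + 57 = 7195 + 57 = 7252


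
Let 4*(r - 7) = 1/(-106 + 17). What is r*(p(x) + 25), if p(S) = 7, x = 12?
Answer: 19928/89 ≈ 223.91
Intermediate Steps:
r = 2491/356 (r = 7 + 1/(4*(-106 + 17)) = 7 + (¼)/(-89) = 7 + (¼)*(-1/89) = 7 - 1/356 = 2491/356 ≈ 6.9972)
r*(p(x) + 25) = 2491*(7 + 25)/356 = (2491/356)*32 = 19928/89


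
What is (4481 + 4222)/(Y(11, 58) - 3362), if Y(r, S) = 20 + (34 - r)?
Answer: -8703/3319 ≈ -2.6222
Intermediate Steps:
Y(r, S) = 54 - r
(4481 + 4222)/(Y(11, 58) - 3362) = (4481 + 4222)/((54 - 1*11) - 3362) = 8703/((54 - 11) - 3362) = 8703/(43 - 3362) = 8703/(-3319) = 8703*(-1/3319) = -8703/3319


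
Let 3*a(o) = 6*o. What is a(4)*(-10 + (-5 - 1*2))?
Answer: -136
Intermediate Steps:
a(o) = 2*o (a(o) = (6*o)/3 = 2*o)
a(4)*(-10 + (-5 - 1*2)) = (2*4)*(-10 + (-5 - 1*2)) = 8*(-10 + (-5 - 2)) = 8*(-10 - 7) = 8*(-17) = -136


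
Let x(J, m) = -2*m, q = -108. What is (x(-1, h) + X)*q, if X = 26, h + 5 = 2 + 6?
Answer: -2160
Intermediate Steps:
h = 3 (h = -5 + (2 + 6) = -5 + 8 = 3)
(x(-1, h) + X)*q = (-2*3 + 26)*(-108) = (-6 + 26)*(-108) = 20*(-108) = -2160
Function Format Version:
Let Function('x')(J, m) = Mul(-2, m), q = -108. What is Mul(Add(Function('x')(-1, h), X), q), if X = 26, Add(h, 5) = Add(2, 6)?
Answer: -2160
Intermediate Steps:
h = 3 (h = Add(-5, Add(2, 6)) = Add(-5, 8) = 3)
Mul(Add(Function('x')(-1, h), X), q) = Mul(Add(Mul(-2, 3), 26), -108) = Mul(Add(-6, 26), -108) = Mul(20, -108) = -2160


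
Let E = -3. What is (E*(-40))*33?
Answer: 3960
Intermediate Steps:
(E*(-40))*33 = -3*(-40)*33 = 120*33 = 3960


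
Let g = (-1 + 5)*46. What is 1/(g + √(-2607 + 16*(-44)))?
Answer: 184/37167 - I*√3311/37167 ≈ 0.0049506 - 0.0015482*I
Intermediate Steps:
g = 184 (g = 4*46 = 184)
1/(g + √(-2607 + 16*(-44))) = 1/(184 + √(-2607 + 16*(-44))) = 1/(184 + √(-2607 - 704)) = 1/(184 + √(-3311)) = 1/(184 + I*√3311)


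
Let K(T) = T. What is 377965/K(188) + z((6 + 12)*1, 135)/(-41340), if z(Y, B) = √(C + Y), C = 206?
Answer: 377965/188 - √14/10335 ≈ 2010.5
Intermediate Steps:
z(Y, B) = √(206 + Y)
377965/K(188) + z((6 + 12)*1, 135)/(-41340) = 377965/188 + √(206 + (6 + 12)*1)/(-41340) = 377965*(1/188) + √(206 + 18*1)*(-1/41340) = 377965/188 + √(206 + 18)*(-1/41340) = 377965/188 + √224*(-1/41340) = 377965/188 + (4*√14)*(-1/41340) = 377965/188 - √14/10335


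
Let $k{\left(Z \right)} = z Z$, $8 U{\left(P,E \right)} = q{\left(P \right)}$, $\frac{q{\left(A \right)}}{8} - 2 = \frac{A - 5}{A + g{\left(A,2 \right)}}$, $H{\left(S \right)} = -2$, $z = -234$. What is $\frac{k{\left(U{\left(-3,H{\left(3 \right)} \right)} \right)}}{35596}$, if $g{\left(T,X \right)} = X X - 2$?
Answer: $- \frac{585}{8899} \approx -0.065738$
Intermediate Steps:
$g{\left(T,X \right)} = -2 + X^{2}$ ($g{\left(T,X \right)} = X^{2} - 2 = -2 + X^{2}$)
$q{\left(A \right)} = 16 + \frac{8 \left(-5 + A\right)}{2 + A}$ ($q{\left(A \right)} = 16 + 8 \frac{A - 5}{A - \left(2 - 2^{2}\right)} = 16 + 8 \frac{-5 + A}{A + \left(-2 + 4\right)} = 16 + 8 \frac{-5 + A}{A + 2} = 16 + 8 \frac{-5 + A}{2 + A} = 16 + \frac{8 \left(-5 + A\right)}{2 + A}$)
$U{\left(P,E \right)} = \frac{-1 + 3 P}{2 + P}$ ($U{\left(P,E \right)} = \frac{8 \frac{1}{2 + P} \left(-1 + 3 P\right)}{8} = \frac{-1 + 3 P}{2 + P}$)
$k{\left(Z \right)} = - 234 Z$
$\frac{k{\left(U{\left(-3,H{\left(3 \right)} \right)} \right)}}{35596} = \frac{\left(-234\right) \frac{-1 + 3 \left(-3\right)}{2 - 3}}{35596} = - 234 \frac{-1 - 9}{-1} \cdot \frac{1}{35596} = - 234 \left(\left(-1\right) \left(-10\right)\right) \frac{1}{35596} = \left(-234\right) 10 \cdot \frac{1}{35596} = \left(-2340\right) \frac{1}{35596} = - \frac{585}{8899}$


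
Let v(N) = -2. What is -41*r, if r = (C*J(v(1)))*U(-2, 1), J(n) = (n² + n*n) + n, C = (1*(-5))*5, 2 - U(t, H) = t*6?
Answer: 86100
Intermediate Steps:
U(t, H) = 2 - 6*t (U(t, H) = 2 - t*6 = 2 - 6*t)
C = -25 (C = -5*5 = -25)
J(n) = n + 2*n² (J(n) = (n² + n²) + n = 2*n² + n = n + 2*n²)
r = -2100 (r = (-(-50)*(1 + 2*(-2)))*(2 - 6*(-2)) = (-(-50)*(1 - 4))*(2 + 12) = -(-50)*(-3)*14 = -25*6*14 = -150*14 = -2100)
-41*r = -41*(-2100) = 86100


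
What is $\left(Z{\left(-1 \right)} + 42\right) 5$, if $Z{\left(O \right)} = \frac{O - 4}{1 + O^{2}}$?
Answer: $\frac{395}{2} \approx 197.5$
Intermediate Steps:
$Z{\left(O \right)} = \frac{-4 + O}{1 + O^{2}}$
$\left(Z{\left(-1 \right)} + 42\right) 5 = \left(\frac{-4 - 1}{1 + \left(-1\right)^{2}} + 42\right) 5 = \left(\frac{1}{1 + 1} \left(-5\right) + 42\right) 5 = \left(\frac{1}{2} \left(-5\right) + 42\right) 5 = \left(- \frac{5}{2} + 42\right) 5 = \frac{79}{2} \cdot 5 = \frac{395}{2}$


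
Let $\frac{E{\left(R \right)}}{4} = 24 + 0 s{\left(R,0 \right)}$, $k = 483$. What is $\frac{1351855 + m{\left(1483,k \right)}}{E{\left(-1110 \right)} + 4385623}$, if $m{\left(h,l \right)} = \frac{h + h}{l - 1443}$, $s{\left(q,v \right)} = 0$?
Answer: $\frac{648888917}{2105145120} \approx 0.30824$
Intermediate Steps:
$E{\left(R \right)} = 96$ ($E{\left(R \right)} = 4 \left(24 + 0 \cdot 0\right) = 4 \left(24 + 0\right) = 4 \cdot 24 = 96$)
$m{\left(h,l \right)} = \frac{2 h}{-1443 + l}$
$\frac{1351855 + m{\left(1483,k \right)}}{E{\left(-1110 \right)} + 4385623} = \frac{1351855 + 2 \cdot 1483 \frac{1}{-1443 + 483}}{96 + 4385623} = \frac{1351855 + 2 \cdot 1483 \frac{1}{-960}}{4385719} = \left(1351855 + 2 \cdot 1483 \left(- \frac{1}{960}\right)\right) \frac{1}{4385719} = \left(1351855 - \frac{1483}{480}\right) \frac{1}{4385719} = \frac{648888917}{480} \cdot \frac{1}{4385719} = \frac{648888917}{2105145120}$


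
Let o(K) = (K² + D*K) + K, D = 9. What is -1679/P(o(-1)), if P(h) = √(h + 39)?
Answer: -1679*√30/30 ≈ -306.54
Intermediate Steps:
o(K) = K² + 10*K (o(K) = (K² + 9*K) + K = K² + 10*K)
P(h) = √(39 + h)
-1679/P(o(-1)) = -1679/√(39 - (10 - 1)) = -1679/√(39 - 1*9) = -1679/√(39 - 9) = -1679*√30/30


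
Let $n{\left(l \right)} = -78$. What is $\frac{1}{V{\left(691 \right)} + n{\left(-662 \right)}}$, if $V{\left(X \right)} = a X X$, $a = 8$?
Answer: $\frac{1}{3819770} \approx 2.618 \cdot 10^{-7}$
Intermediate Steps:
$V{\left(X \right)} = 8 X^{2}$ ($V{\left(X \right)} = 8 X X = 8 X^{2}$)
$\frac{1}{V{\left(691 \right)} + n{\left(-662 \right)}} = \frac{1}{8 \cdot 691^{2} - 78} = \frac{1}{8 \cdot 477481 - 78} = \frac{1}{3819848 - 78} = \frac{1}{3819770}$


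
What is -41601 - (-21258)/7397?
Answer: -307701339/7397 ≈ -41598.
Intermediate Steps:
-41601 - (-21258)/7397 = -41601 - 1*(-21258/7397) = -41601 + 21258/7397 = -307701339/7397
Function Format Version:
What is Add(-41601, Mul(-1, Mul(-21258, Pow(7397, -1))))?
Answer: Rational(-307701339, 7397) ≈ -41598.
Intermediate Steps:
Add(-41601, Mul(-1, Mul(-21258, Pow(7397, -1)))) = Add(-41601, Mul(-1, Mul(-21258, Rational(1, 7397)))) = Add(-41601, Mul(-1, Rational(-21258, 7397))) = Add(-41601, Rational(21258, 7397)) = Rational(-307701339, 7397)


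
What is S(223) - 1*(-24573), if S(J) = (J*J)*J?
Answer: 11114140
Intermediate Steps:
S(J) = J³ (S(J) = J²*J = J³)
S(223) - 1*(-24573) = 223³ - 1*(-24573) = 11089567 + 24573 = 11114140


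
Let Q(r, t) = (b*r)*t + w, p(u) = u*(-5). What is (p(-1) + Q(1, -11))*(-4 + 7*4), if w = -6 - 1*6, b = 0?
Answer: -168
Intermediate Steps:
w = -12 (w = -6 - 6 = -12)
p(u) = -5*u
Q(r, t) = -12 (Q(r, t) = (0*r)*t - 12 = 0*t - 12 = 0 - 12 = -12)
(p(-1) + Q(1, -11))*(-4 + 7*4) = (-5*(-1) - 12)*(-4 + 7*4) = (5 - 12)*(-4 + 28) = -7*24 = -168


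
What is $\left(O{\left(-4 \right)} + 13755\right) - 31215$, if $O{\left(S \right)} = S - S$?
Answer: $-17460$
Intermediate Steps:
$O{\left(S \right)} = 0$
$\left(O{\left(-4 \right)} + 13755\right) - 31215 = \left(0 + 13755\right) - 31215 = 13755 - 31215 = -17460$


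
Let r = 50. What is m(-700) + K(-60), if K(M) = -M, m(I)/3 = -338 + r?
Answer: -804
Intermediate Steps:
m(I) = -864 (m(I) = 3*(-338 + 50) = 3*(-288) = -864)
m(-700) + K(-60) = -864 - 1*(-60) = -864 + 60 = -804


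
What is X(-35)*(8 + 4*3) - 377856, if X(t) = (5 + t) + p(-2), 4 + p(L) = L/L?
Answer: -378516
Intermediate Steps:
p(L) = -3 (p(L) = -4 + L/L = -4 + 1 = -3)
X(t) = 2 + t (X(t) = (5 + t) - 3 = 2 + t)
X(-35)*(8 + 4*3) - 377856 = (2 - 35)*(8 + 4*3) - 377856 = -33*(8 + 12) - 377856 = -33*20 - 377856 = -660 - 377856 = -378516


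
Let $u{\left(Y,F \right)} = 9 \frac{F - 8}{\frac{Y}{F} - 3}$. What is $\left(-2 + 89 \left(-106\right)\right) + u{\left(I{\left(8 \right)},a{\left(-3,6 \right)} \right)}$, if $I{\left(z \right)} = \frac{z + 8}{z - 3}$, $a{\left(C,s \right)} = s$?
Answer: $- \frac{348862}{37} \approx -9428.7$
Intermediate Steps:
$I{\left(z \right)} = \frac{8 + z}{-3 + z}$
$u{\left(Y,F \right)} = \frac{9 \left(-8 + F\right)}{-3 + \frac{Y}{F}}$ ($u{\left(Y,F \right)} = 9 \frac{-8 + F}{-3 + \frac{Y}{F}} = \frac{9 \left(-8 + F\right)}{-3 + \frac{Y}{F}}$)
$\left(-2 + 89 \left(-106\right)\right) + u{\left(I{\left(8 \right)},a{\left(-3,6 \right)} \right)} = \left(-2 + 89 \left(-106\right)\right) + 9 \cdot 6 \frac{1}{- \frac{8 + 8}{-3 + 8} + 3 \cdot 6} \left(8 - 6\right) = \left(-2 - 9434\right) + 9 \cdot 6 \frac{1}{- \frac{16}{5} + 18} \left(8 - 6\right) = -9436 + 9 \cdot 6 \frac{1}{- \frac{16}{5} + 18} \cdot 2 = -9436 + 9 \cdot 6 \frac{1}{\frac{74}{5}} \cdot 2 = -9436 + 9 \cdot 6 \cdot \frac{5}{74} \cdot 2 = -9436 + \frac{270}{37} = - \frac{348862}{37}$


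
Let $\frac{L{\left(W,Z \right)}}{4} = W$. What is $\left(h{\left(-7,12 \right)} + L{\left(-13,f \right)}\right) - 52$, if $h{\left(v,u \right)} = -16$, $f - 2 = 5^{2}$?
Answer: $-120$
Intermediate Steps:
$f = 27$ ($f = 2 + 5^{2} = 2 + 25 = 27$)
$L{\left(W,Z \right)} = 4 W$
$\left(h{\left(-7,12 \right)} + L{\left(-13,f \right)}\right) - 52 = \left(-16 + 4 \left(-13\right)\right) - 52 = \left(-16 - 52\right) - 52 = -68 - 52 = -120$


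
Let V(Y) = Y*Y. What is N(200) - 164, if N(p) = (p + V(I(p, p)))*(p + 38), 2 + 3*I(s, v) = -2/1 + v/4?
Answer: 930532/9 ≈ 1.0339e+5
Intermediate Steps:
I(s, v) = -4/3 + v/12 (I(s, v) = -⅔ + (-2/1 + v/4)/3 = -⅔ + (-2*1 + v*(¼))/3 = -⅔ + (-2 + v/4)/3 = -⅔ + (-⅔ + v/12) = -4/3 + v/12)
V(Y) = Y²
N(p) = (38 + p)*(p + (-4/3 + p/12)²) (N(p) = (p + (-4/3 + p/12)²)*(p + 38) = (p + (-4/3 + p/12)²)*(38 + p) = (38 + p)*(p + (-4/3 + p/12)²))
N(200) - 164 = (608/9 + (1/144)*200³ + (25/24)*200² + (94/3)*200) - 164 = (608/9 + (1/144)*8000000 + (25/24)*40000 + 18800/3) - 164 = (608/9 + 500000/9 + 125000/3 + 18800/3) - 164 = 932008/9 - 164 = 930532/9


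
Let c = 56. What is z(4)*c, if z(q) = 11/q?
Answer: 154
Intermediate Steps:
z(4)*c = (11/4)*56 = 154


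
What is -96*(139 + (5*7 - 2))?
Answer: -16512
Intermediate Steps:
-96*(139 + (5*7 - 2)) = -96*(139 + (35 - 2)) = -96*(139 + 33) = -96*172 = -16512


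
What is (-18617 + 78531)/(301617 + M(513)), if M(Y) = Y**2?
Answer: 29957/282393 ≈ 0.10608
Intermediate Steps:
(-18617 + 78531)/(301617 + M(513)) = (-18617 + 78531)/(301617 + 513**2) = 59914/(301617 + 263169) = 59914/564786 = 59914*(1/564786) = 29957/282393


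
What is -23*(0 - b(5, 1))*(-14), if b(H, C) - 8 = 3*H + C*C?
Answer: -7728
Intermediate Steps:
b(H, C) = 8 + C**2 + 3*H (b(H, C) = 8 + (3*H + C*C) = 8 + (3*H + C**2) = 8 + (C**2 + 3*H) = 8 + C**2 + 3*H)
-23*(0 - b(5, 1))*(-14) = -23*(0 - (8 + 1**2 + 3*5))*(-14) = -23*(0 - (8 + 1 + 15))*(-14) = -23*(0 - 1*24)*(-14) = -23*(0 - 24)*(-14) = -23*(-24)*(-14) = 552*(-14) = -7728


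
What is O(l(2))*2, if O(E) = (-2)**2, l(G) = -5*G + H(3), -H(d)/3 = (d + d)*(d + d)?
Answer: 8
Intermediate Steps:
H(d) = -12*d**2 (H(d) = -3*(d + d)*(d + d) = -3*2*d*2*d = -12*d**2)
l(G) = -108 - 5*G (l(G) = -5*G - 12*3**2 = -5*G - 12*9 = -5*G - 108 = -108 - 5*G)
O(E) = 4
O(l(2))*2 = 4*2 = 8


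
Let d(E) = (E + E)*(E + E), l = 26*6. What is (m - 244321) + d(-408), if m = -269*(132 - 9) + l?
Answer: 388604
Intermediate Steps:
l = 156
d(E) = 4*E² (d(E) = (2*E)*(2*E) = 4*E²)
m = -32931 (m = -269*(132 - 9) + 156 = -269*123 + 156 = -33087 + 156 = -32931)
(m - 244321) + d(-408) = (-32931 - 244321) + 4*(-408)² = -277252 + 4*166464 = -277252 + 665856 = 388604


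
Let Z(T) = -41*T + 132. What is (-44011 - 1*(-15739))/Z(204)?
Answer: 1178/343 ≈ 3.4344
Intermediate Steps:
Z(T) = 132 - 41*T
(-44011 - 1*(-15739))/Z(204) = (-44011 - 1*(-15739))/(132 - 41*204) = (-44011 + 15739)/(132 - 8364) = -28272/(-8232) = -28272*(-1/8232) = 1178/343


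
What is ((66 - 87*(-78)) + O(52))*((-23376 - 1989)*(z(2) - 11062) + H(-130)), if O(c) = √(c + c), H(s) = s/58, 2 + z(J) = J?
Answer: 55755006336660/29 + 16274082410*√26/29 ≈ 1.9254e+12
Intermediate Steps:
z(J) = -2 + J
H(s) = s/58 (H(s) = s*(1/58) = s/58)
O(c) = √2*√c (O(c) = √(2*c) = √2*√c)
((66 - 87*(-78)) + O(52))*((-23376 - 1989)*(z(2) - 11062) + H(-130)) = ((66 - 87*(-78)) + √2*√52)*((-23376 - 1989)*((-2 + 2) - 11062) + (1/58)*(-130)) = ((66 + 6786) + √2*(2*√13))*(-25365*(0 - 11062) - 65/29) = (6852 + 2*√26)*(-25365*(-11062) - 65/29) = (6852 + 2*√26)*(280587630 - 65/29) = (6852 + 2*√26)*(8137041205/29) = 55755006336660/29 + 16274082410*√26/29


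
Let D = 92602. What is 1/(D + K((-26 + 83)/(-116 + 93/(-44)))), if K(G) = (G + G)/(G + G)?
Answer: 1/92603 ≈ 1.0799e-5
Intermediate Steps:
K(G) = 1 (K(G) = (2*G)/((2*G)) = (2*G)*(1/(2*G)) = 1)
1/(D + K((-26 + 83)/(-116 + 93/(-44)))) = 1/(92602 + 1) = 1/92603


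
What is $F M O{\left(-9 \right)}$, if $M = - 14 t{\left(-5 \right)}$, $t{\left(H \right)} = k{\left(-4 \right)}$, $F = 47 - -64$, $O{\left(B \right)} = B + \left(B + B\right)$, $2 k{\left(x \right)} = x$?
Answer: $-83916$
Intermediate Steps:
$k{\left(x \right)} = \frac{x}{2}$
$O{\left(B \right)} = 3 B$ ($O{\left(B \right)} = B + 2 B = 3 B$)
$F = 111$ ($F = 47 + 64 = 111$)
$t{\left(H \right)} = -2$ ($t{\left(H \right)} = \frac{1}{2} \left(-4\right) = -2$)
$M = 28$ ($M = \left(-14\right) \left(-2\right) = 28$)
$F M O{\left(-9 \right)} = 111 \cdot 28 \cdot 3 \left(-9\right) = 3108 \left(-27\right) = -83916$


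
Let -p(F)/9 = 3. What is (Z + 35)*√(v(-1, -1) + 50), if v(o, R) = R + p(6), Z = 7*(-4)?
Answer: 7*√22 ≈ 32.833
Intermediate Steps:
Z = -28
p(F) = -27 (p(F) = -9*3 = -27)
v(o, R) = -27 + R (v(o, R) = R - 27 = -27 + R)
(Z + 35)*√(v(-1, -1) + 50) = (-28 + 35)*√((-27 - 1) + 50) = 7*√(-28 + 50) = 7*√22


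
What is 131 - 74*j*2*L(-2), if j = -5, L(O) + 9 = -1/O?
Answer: -6159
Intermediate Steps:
L(O) = -9 - 1/O
131 - 74*j*2*L(-2) = 131 - 74*(-5*2)*(-9 - 1/(-2)) = 131 - (-740)*(-9 - 1*(-½)) = 131 - (-740)*(-9 + ½) = 131 - (-740)*(-17)/2 = 131 - 74*85 = 131 - 6290 = -6159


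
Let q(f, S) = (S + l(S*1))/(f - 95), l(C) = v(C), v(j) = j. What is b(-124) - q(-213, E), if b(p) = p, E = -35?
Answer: -2733/22 ≈ -124.23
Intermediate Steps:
l(C) = C
q(f, S) = 2*S/(-95 + f) (q(f, S) = (S + S*1)/(f - 95) = (S + S)/(-95 + f) = (2*S)/(-95 + f) = 2*S/(-95 + f))
b(-124) - q(-213, E) = -124 - 2*(-35)/(-95 - 213) = -124 - 2*(-35)/(-308) = -124 - 2*(-35)*(-1)/308 = -124 - 1*5/22 = -124 - 5/22 = -2733/22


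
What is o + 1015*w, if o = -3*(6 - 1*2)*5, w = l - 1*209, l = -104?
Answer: -317755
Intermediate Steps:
w = -313 (w = -104 - 1*209 = -104 - 209 = -313)
o = -60 (o = -3*(6 - 2)*5 = -3*4*5 = -12*5 = -60)
o + 1015*w = -60 + 1015*(-313) = -60 - 317695 = -317755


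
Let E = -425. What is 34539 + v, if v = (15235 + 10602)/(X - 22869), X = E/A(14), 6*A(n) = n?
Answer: 5572963103/161358 ≈ 34538.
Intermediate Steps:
A(n) = n/6
X = -1275/7 (X = -425/((⅙)*14) = -425/7/3 = -425*3/7 = -1275/7 ≈ -182.14)
v = -180859/161358 (v = (15235 + 10602)/(-1275/7 - 22869) = 25837/(-161358/7) = 25837*(-7/161358) = -180859/161358 ≈ -1.1209)
34539 + v = 34539 - 180859/161358 = 5572963103/161358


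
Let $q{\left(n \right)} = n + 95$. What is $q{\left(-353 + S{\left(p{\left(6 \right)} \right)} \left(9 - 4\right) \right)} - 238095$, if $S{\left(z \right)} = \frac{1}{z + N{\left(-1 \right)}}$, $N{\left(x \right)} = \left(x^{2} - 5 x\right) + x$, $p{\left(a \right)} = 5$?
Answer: $- \frac{476705}{2} \approx -2.3835 \cdot 10^{5}$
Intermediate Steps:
$N{\left(x \right)} = x^{2} - 4 x$
$S{\left(z \right)} = \frac{1}{5 + z}$ ($S{\left(z \right)} = \frac{1}{z - \left(-4 - 1\right)} = \frac{1}{z - -5} = \frac{1}{z + 5} = \frac{1}{5 + z}$)
$q{\left(n \right)} = 95 + n$
$q{\left(-353 + S{\left(p{\left(6 \right)} \right)} \left(9 - 4\right) \right)} - 238095 = \left(95 - \left(353 - \frac{9 - 4}{5 + 5}\right)\right) - 238095 = \left(95 - \left(353 - \frac{1}{10} \cdot 5\right)\right) - 238095 = \left(95 + \left(-353 + \frac{1}{10} \cdot 5\right)\right) - 238095 = \left(95 + \left(-353 + \frac{1}{2}\right)\right) - 238095 = \left(95 - \frac{705}{2}\right) - 238095 = - \frac{515}{2} - 238095 = - \frac{476705}{2}$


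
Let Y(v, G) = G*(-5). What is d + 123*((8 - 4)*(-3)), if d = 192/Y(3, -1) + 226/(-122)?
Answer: -439033/305 ≈ -1439.5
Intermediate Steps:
Y(v, G) = -5*G
d = 11147/305 (d = 192/((-5*(-1))) + 226/(-122) = 192/5 + 226*(-1/122) = 192*(1/5) - 113/61 = 192/5 - 113/61 = 11147/305 ≈ 36.548)
d + 123*((8 - 4)*(-3)) = 11147/305 + 123*((8 - 4)*(-3)) = 11147/305 + 123*(4*(-3)) = 11147/305 + 123*(-12) = 11147/305 - 1476 = -439033/305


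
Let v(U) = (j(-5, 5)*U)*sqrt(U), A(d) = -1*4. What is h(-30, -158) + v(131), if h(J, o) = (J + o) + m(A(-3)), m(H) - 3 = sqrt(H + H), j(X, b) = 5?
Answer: -185 + 655*sqrt(131) + 2*I*sqrt(2) ≈ 7311.8 + 2.8284*I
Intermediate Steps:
A(d) = -4
m(H) = 3 + sqrt(2)*sqrt(H) (m(H) = 3 + sqrt(H + H) = 3 + sqrt(2*H) = 3 + sqrt(2)*sqrt(H))
v(U) = 5*U**(3/2) (v(U) = (5*U)*sqrt(U) = 5*U**(3/2))
h(J, o) = 3 + J + o + 2*I*sqrt(2) (h(J, o) = (J + o) + (3 + sqrt(2)*sqrt(-4)) = (J + o) + (3 + sqrt(2)*(2*I)) = (J + o) + (3 + 2*I*sqrt(2)) = 3 + J + o + 2*I*sqrt(2))
h(-30, -158) + v(131) = (3 - 30 - 158 + 2*I*sqrt(2)) + 5*131**(3/2) = (-185 + 2*I*sqrt(2)) + 5*(131*sqrt(131)) = (-185 + 2*I*sqrt(2)) + 655*sqrt(131) = -185 + 655*sqrt(131) + 2*I*sqrt(2)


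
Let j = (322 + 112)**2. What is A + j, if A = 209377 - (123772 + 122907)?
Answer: 151054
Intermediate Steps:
A = -37302 (A = 209377 - 1*246679 = 209377 - 246679 = -37302)
j = 188356 (j = 434**2 = 188356)
A + j = -37302 + 188356 = 151054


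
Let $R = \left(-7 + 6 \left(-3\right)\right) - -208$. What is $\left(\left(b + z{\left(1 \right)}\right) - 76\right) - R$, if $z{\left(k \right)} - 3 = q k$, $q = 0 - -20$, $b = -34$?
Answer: $-270$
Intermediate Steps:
$q = 20$ ($q = 0 + 20 = 20$)
$z{\left(k \right)} = 3 + 20 k$
$R = 183$ ($R = \left(-7 - 18\right) + 208 = -25 + 208 = 183$)
$\left(\left(b + z{\left(1 \right)}\right) - 76\right) - R = \left(\left(-34 + \left(3 + 20 \cdot 1\right)\right) - 76\right) - 183 = \left(\left(-34 + \left(3 + 20\right)\right) - 76\right) - 183 = \left(\left(-34 + 23\right) - 76\right) - 183 = \left(-11 - 76\right) - 183 = -87 - 183 = -270$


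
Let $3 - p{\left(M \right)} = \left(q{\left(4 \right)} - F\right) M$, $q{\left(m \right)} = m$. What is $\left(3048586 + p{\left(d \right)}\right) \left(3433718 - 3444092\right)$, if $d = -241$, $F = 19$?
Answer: $-31588560276$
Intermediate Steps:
$p{\left(M \right)} = 3 + 15 M$ ($p{\left(M \right)} = 3 - \left(4 - 19\right) M = 3 - - 15 M = 3 + 15 M$)
$\left(3048586 + p{\left(d \right)}\right) \left(3433718 - 3444092\right) = \left(3048586 + \left(3 + 15 \left(-241\right)\right)\right) \left(3433718 - 3444092\right) = \left(3048586 + \left(3 - 3615\right)\right) \left(-10374\right) = \left(3048586 - 3612\right) \left(-10374\right) = 3044974 \left(-10374\right) = -31588560276$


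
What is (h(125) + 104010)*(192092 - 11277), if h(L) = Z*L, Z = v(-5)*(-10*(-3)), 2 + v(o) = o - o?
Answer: 17450455650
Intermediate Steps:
v(o) = -2 (v(o) = -2 + (o - o) = -2 + 0 = -2)
Z = -60 (Z = -(-20)*(-3) = -2*30 = -60)
h(L) = -60*L
(h(125) + 104010)*(192092 - 11277) = (-60*125 + 104010)*(192092 - 11277) = (-7500 + 104010)*180815 = 96510*180815 = 17450455650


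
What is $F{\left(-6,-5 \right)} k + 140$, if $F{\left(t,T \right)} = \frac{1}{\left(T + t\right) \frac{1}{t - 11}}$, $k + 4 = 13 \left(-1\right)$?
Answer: $\frac{1251}{11} \approx 113.73$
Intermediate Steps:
$k = -17$ ($k = -4 + 13 \left(-1\right) = -4 - 13 = -17$)
$F{\left(t,T \right)} = \frac{-11 + t}{T + t}$ ($F{\left(t,T \right)} = \frac{1}{\left(T + t\right) \frac{1}{-11 + t}} = \frac{1}{\frac{1}{-11 + t} \left(T + t\right)} = \frac{-11 + t}{T + t}$)
$F{\left(-6,-5 \right)} k + 140 = \frac{-11 - 6}{-5 - 6} \left(-17\right) + 140 = \frac{1}{-11} \left(-17\right) \left(-17\right) + 140 = \left(- \frac{1}{11}\right) \left(-17\right) \left(-17\right) + 140 = \frac{17}{11} \left(-17\right) + 140 = - \frac{289}{11} + 140 = \frac{1251}{11}$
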